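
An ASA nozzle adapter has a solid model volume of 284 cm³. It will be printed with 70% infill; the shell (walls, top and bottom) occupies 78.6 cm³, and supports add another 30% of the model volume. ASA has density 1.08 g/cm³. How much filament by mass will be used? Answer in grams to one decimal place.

332.2 g

Infill region = 284 − 78.6 = 205.4 cm³.
Infill deposited = 0.70 × 205.4 = 143.78 cm³.
Support = 0.30 × 284 = 85.2 cm³.
Deposited volume: 78.6 + 143.78 + 85.2 → 307.58 cm³.
Mass = 307.58 × 1.08 = 332.1864 g.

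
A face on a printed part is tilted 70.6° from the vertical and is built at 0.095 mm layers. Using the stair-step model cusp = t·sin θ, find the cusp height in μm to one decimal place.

sin(70.6°) = 0.9432, so cusp = 0.095 × 0.9432 = 0.089604 mm → 89.6 μm.

89.6 μm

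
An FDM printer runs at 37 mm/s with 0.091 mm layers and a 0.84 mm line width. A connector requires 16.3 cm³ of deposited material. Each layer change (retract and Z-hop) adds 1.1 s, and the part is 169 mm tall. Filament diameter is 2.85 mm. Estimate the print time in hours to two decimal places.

Extrusion cross-section = 0.091 × 0.84 = 0.07644 mm².
Path length: 16300 mm³ / 0.07644 mm² → 213239.1 mm.
Print-move time = 213239.1 / 37 = 5763.2 s.
Layer count = ceil(169 / 0.091) = 1858.
Layer-change overhead = 1858 × 1.1 = 2043.8 s.
Total = 5763.2 + 2043.8 = 7807 s = 2.17 hours.

2.17 hours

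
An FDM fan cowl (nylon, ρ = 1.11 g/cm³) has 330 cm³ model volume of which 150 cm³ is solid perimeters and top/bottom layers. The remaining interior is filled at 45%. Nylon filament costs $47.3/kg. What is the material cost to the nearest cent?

Volume inside the shell: 330 − 150 → 180 cm³.
Deposited infill = 0.45 × 180, so 81 cm³.
Total printed volume = 150 + 81, so 231 cm³.
Mass = 231 × 1.11, so 256.41 g.
At $47.3/kg: 256.41/1000 × 47.3 = $12.13.

$12.13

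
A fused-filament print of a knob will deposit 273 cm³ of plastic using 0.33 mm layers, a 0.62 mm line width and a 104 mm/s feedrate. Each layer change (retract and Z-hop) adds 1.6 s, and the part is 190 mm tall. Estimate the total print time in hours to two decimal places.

Line area = 0.33 × 0.62, so 0.2046 mm².
Toolpath length = 273 cm³ / 0.2046 mm² = 273000 / 0.2046 = 1334310.9 mm.
Print-move time: 1334310.9 / 104 → 12829.9 s.
Layers = ⌈190/0.33⌉ = 576.
Non-print overhead = 576 × 1.6, so 921.6 s.
Altogether 12829.9 + 921.6 = 13751.5 s, i.e. 3.82 hours.

3.82 hours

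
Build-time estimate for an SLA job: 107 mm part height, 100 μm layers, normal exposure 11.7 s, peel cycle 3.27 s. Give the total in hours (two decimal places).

Layer count = ceil(107 / 0.1) = 1070.
Per-layer time = 11.7 + 3.27, so 14.97 s.
Build time: 1070 × 14.97 s = 16017.9 s, i.e. 4.45 hours.

4.45 hours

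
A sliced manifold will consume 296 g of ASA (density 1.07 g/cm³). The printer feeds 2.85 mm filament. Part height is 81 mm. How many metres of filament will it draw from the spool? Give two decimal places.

Extruded volume: 296/1.07 = 276.6355 cm³ (276635.5 mm³).
A = π r² = π × 1.425² = 6.3794 mm².
L = V/A = 276635.5/6.3794 = 43363.87 mm → 43.36 m.

43.36 m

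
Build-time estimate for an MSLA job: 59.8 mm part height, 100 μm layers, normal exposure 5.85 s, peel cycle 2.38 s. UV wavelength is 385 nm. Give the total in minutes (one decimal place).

82.0 minutes

Layers = ⌈59.8/0.1⌉ = 598.
Per-layer time: 5.85 + 2.38 → 8.23 s.
Total = 598 × 8.23 = 4921.54 s = 82.0 minutes.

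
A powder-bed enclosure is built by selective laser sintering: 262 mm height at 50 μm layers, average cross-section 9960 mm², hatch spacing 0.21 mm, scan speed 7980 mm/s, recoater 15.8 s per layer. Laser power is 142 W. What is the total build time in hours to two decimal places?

Layers = ⌈262/0.05⌉ = 5240.
Per-layer scan distance = 9960 / 0.21 = 47428.6 mm.
Per-layer scan time: 47428.6 / 7980 → 5.9434 s.
Per-layer time: 5.9434 + 15.8 → 21.7434 s.
5240 layers × 21.7434 s/layer = 113935.416 s, i.e. 31.65 hours.

31.65 hours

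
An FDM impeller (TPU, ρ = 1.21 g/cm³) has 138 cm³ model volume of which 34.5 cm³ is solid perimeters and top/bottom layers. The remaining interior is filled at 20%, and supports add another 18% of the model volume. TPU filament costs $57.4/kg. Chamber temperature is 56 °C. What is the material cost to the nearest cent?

Interior volume = 138 − 34.5 = 103.5 cm³.
Infill deposited = 0.20 × 103.5 = 20.7 cm³.
Support = 0.18 × 138 = 24.84 cm³.
Total printed volume = 34.5 + 20.7 + 24.84 = 80.04 cm³.
Mass: 80.04 × 1.21 → 96.8484 g.
At $57.4/kg: 96.8484/1000 × 57.4 = $5.56.

$5.56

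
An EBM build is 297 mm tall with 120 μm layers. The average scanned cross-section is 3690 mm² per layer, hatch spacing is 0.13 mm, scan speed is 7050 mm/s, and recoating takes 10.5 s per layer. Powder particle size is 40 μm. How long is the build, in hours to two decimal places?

9.99 hours

Number of layers: 297 / 0.12 → 2475 (rounded up).
Scan path per layer: 3690 / 0.13 → 28384.6 mm.
Scan time per layer: 28384.6 / 7050 → 4.0262 s.
Per-layer time = 4.0262 + 10.5, so 14.5262 s.
Build time = 2475 × 14.5262 = 35952.345 s = 9.99 hours.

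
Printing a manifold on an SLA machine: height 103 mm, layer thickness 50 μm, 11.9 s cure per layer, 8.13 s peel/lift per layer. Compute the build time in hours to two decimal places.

Layer count = ceil(103 / 0.05) = 2060.
Per-layer time: 11.9 + 8.13 → 20.03 s.
Build time: 2060 × 20.03 s = 41261.8 s, i.e. 11.46 hours.

11.46 hours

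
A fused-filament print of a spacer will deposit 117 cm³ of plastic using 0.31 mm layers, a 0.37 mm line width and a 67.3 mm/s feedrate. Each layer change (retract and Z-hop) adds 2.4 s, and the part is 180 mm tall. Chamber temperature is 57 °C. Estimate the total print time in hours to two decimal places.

Bead cross-section = 0.31 × 0.37 = 0.1147 mm².
Path length: 117000 mm³ / 0.1147 mm² → 1020052.3 mm.
Extrusion time = 1020052.3 / 67.3, so 15156.8 s.
Number of layers: 180 / 0.31 → 581 (rounded up).
Z-hop total = 581 × 2.4 = 1394.4 s.
Altogether 15156.8 + 1394.4 = 16551.2 s, i.e. 4.60 hours.

4.60 hours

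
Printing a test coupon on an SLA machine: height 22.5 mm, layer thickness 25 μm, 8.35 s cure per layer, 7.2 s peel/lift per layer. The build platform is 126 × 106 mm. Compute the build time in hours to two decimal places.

Layer count = ceil(22.5 / 0.025) = 900.
Cycle time = 8.35 + 7.2 = 15.55 s.
Build time: 900 × 15.55 s = 13995 s, i.e. 3.89 hours.

3.89 hours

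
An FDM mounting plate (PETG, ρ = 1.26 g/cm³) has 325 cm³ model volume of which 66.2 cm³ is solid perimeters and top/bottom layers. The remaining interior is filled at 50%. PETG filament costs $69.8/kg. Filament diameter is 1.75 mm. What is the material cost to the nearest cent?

$17.20

Interior volume: 325 − 66.2 → 258.8 cm³.
Infill deposited: 0.50 × 258.8 → 129.4 cm³.
Total printed volume = 66.2 + 129.4 = 195.6 cm³.
Mass = 195.6 × 1.26, so 246.456 g.
At $69.8/kg: 246.456/1000 × 69.8 = $17.20.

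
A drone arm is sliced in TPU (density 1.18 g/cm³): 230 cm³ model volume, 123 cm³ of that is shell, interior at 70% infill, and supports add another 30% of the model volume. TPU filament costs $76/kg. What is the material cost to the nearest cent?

Infill region = 230 − 123 = 107 cm³.
Deposited infill = 0.70 × 107, so 74.9 cm³.
Support: 0.30 × 230 → 69 cm³.
Total extruded = 123 + 74.9 + 69 = 266.9 cm³.
Mass = 266.9 × 1.18 = 314.942 g.
Cost = 314.942 g / 1000 × $76/kg = $23.94.

$23.94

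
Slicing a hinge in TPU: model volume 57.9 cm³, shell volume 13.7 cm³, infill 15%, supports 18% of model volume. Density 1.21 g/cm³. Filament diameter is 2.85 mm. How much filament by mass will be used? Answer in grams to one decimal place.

Interior volume = 57.9 − 13.7 = 44.2 cm³.
Infill deposited = 0.15 × 44.2, so 6.63 cm³.
Support: 0.18 × 57.9 → 10.422 cm³.
Deposited volume: 13.7 + 6.63 + 10.422 → 30.752 cm³.
Mass = 30.752 × 1.21, so 37.20992 g.

37.2 g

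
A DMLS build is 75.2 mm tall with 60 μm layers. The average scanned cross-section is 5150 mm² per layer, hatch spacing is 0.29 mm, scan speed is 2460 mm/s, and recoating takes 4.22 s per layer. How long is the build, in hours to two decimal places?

3.98 hours

Layer count = ceil(75.2 / 0.06) = 1254.
Per-layer scan distance: 5150 / 0.29 → 17758.6 mm.
Per-layer scan time: 17758.6 / 2460 → 7.2189 s.
Layer cycle: 7.2189 + 4.22 → 11.4389 s.
Total: 1254 × 11.4389 s = 14344.3806 s → 3.98 hours.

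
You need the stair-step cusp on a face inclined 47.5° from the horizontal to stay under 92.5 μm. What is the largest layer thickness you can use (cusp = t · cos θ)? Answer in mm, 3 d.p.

0.137 mm

t = h_c / cos θ = 0.0925 / 0.6756 = 0.137 mm.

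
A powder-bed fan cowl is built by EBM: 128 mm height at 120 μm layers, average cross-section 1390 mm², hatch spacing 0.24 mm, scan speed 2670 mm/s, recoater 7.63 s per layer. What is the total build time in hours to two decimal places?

2.90 hours

Number of layers: 128 / 0.12 → 1067 (rounded up).
Scan path per layer: 1390 / 0.24 → 5791.7 mm.
Beam time per layer = 5791.7 / 2670 = 2.1692 s.
Layer cycle = 2.1692 + 7.63 = 9.7992 s.
Total: 1067 × 9.7992 s = 10455.7464 s → 2.90 hours.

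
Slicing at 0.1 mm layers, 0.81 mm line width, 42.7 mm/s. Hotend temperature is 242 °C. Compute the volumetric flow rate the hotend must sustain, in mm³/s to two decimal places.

3.46

A: 0.1 × 0.81 → 0.081 mm².
Q = v·A = 42.7 × 0.081 = 3.46 mm³/s.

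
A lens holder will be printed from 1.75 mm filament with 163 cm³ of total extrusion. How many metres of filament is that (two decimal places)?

Cross-section of 1.75 mm filament: π·(1.75/2)² = 2.4053 mm².
Length = 163 cm³ / 2.4053 mm² = 163000 / 2.4053 = 67767.01 mm = 67.77 m.

67.77 m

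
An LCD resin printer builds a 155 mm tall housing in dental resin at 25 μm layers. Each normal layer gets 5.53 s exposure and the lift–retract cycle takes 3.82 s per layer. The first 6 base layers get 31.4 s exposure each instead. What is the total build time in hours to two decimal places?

Number of layers: 155 / 0.025 → 6200 (rounded up).
Burn-in layers = 6 × (31.4 + 3.82) = 211.32 s.
Regular layers = 6194 × (5.53 + 3.82) = 57913.9 s.
Total = 211.32 + 57913.9 = 58125.22 s = 16.15 hours.

16.15 hours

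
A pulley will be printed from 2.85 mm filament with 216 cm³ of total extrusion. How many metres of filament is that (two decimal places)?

33.86 m

A = π r² = π × 1.425² = 6.3794 mm².
Length = 216 cm³ / 6.3794 mm² = 216000 / 6.3794 = 33858.98 mm = 33.86 m.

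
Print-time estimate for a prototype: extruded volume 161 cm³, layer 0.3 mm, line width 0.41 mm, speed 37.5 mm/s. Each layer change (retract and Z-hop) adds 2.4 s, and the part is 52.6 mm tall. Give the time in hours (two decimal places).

Bead cross-section: 0.3 × 0.41 → 0.123 mm².
Total extruded path = 161000/0.123 = 1308943.1 mm.
Extrusion time: 1308943.1 / 37.5 → 34905.1 s.
Layers = ⌈52.6/0.3⌉ = 176.
Z-hop total = 176 × 2.4 = 422.4 s.
Altogether 34905.1 + 422.4 = 35327.5 s, i.e. 9.81 hours.

9.81 hours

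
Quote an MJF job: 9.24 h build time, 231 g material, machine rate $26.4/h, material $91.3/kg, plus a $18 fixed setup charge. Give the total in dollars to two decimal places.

$283.03

Machine-time cost: 26.4 × 9.24 → $243.936.
Feedstock cost = 91.3 × 231/1000 = $21.0903.
Total = 243.936 + 21.0903 + 18 = 283.0263 ≈ $283.03.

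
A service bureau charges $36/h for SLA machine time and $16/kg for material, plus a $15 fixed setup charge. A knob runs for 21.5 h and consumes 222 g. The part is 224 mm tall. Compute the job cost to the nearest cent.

$792.55

Time charge = 36 × 21.5 = $774.00.
Material charge = 16 × 222/1000 = $3.552.
Total = 774.00 + 3.552 + 15 = 792.552 ≈ $792.55.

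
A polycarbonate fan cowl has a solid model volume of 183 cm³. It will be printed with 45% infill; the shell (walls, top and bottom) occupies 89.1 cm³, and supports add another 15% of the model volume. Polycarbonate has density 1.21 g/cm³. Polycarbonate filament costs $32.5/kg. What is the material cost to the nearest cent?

$6.25

Interior volume = 183 − 89.1 = 93.9 cm³.
Infill volume = 0.45 × 93.9 = 42.255 cm³.
Support = 0.15 × 183 = 27.45 cm³.
Deposited volume = 89.1 + 42.255 + 27.45, so 158.805 cm³.
Mass = 158.805 × 1.21, so 192.15405 g.
At $32.5/kg: 192.15405/1000 × 32.5 = $6.25.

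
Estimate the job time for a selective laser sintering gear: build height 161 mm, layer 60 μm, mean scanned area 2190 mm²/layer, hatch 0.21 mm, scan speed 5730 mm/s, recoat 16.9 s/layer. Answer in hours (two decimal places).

Layer count = ceil(161 / 0.06) = 2684.
Per-layer scan distance = 2190 / 0.21, so 10428.6 mm.
Per-layer scan time: 10428.6 / 5730 → 1.82 s.
Time per layer: 1.82 + 16.9 → 18.72 s.
2684 layers × 18.72 s/layer = 50244.48 s, i.e. 13.96 hours.

13.96 hours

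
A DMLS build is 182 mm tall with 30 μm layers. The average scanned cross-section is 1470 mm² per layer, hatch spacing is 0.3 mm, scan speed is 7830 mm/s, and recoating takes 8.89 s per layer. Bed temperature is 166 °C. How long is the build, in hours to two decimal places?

Layers = ⌈182/0.03⌉ = 6067.
Scan path per layer: 1470 / 0.3 → 4900 mm.
Laser time per layer: 4900 / 7830 → 0.6258 s.
Layer cycle = 0.6258 + 8.89, so 9.5158 s.
Build time = 6067 × 9.5158 = 57732.3586 s = 16.04 hours.

16.04 hours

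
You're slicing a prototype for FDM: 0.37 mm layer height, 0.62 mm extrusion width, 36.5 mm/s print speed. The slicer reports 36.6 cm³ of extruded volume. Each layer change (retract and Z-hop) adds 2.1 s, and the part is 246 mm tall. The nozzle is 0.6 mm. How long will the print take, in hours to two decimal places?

1.60 hours

Bead cross-section = 0.37 × 0.62, so 0.2294 mm².
Path length: 36600 mm³ / 0.2294 mm² → 159546.6 mm.
Extrusion time: 159546.6 / 36.5 → 4371.1 s.
Layer count = ceil(246 / 0.37) = 665.
Z-hop total = 665 × 2.1, so 1396.5 s.
Total = 4371.1 + 1396.5 = 5767.6 s = 1.60 hours.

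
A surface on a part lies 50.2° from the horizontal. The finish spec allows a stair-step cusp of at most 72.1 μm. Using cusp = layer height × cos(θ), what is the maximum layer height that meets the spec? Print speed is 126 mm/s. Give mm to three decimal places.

0.113 mm

cos(50.2°) = 0.6401; t_max = 0.0721/0.6401 = 0.113 mm.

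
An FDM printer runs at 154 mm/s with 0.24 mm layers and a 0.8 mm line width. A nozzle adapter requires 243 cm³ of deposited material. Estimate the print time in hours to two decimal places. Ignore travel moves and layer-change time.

Extrusion cross-section: 0.24 × 0.8 → 0.192 mm².
Total extruded path = 243000/0.192 = 1265625 mm.
Extrusion time = 1265625 / 154, so 8218.3 s.
In the requested units: 8218.3 s = 2.28 hours.

2.28 hours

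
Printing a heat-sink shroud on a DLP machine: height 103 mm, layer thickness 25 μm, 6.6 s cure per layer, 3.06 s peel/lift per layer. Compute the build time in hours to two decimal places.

11.06 hours

Layers = ⌈103/0.025⌉ = 4120.
Per-layer time = 6.6 + 3.06 = 9.66 s.
Build time: 4120 × 9.66 s = 39799.2 s, i.e. 11.06 hours.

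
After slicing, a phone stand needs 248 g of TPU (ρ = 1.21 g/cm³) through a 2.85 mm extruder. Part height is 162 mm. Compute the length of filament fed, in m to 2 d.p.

32.13 m

Volume = 248 g / 1.21 g·cm⁻³ = 204.9587 cm³ = 204958.7 mm³.
Filament cross-section = π × (2.85/2)² = 6.3794 mm².
L = V/A = 204958.7/6.3794 = 32128.21 mm → 32.13 m.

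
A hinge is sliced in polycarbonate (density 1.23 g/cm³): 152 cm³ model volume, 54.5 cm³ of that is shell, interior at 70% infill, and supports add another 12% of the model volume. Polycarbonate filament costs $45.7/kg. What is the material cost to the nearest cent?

$7.93

Infill region: 152 − 54.5 → 97.5 cm³.
Infill deposited: 0.70 × 97.5 → 68.25 cm³.
Support: 0.12 × 152 → 18.24 cm³.
Total printed volume = 54.5 + 68.25 + 18.24, so 140.99 cm³.
Mass: 140.99 × 1.23 → 173.4177 g.
Cost = 173.4177 g / 1000 × $45.7/kg = $7.93.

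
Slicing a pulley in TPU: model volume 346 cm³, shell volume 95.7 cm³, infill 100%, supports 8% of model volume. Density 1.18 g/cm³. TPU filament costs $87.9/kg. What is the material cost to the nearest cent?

$38.76

Volume inside the shell = 346 − 95.7, so 250.3 cm³.
Infill volume = 1.00 × 250.3 = 250.3 cm³.
Support: 0.08 × 346 → 27.68 cm³.
Total extruded = 95.7 + 250.3 + 27.68 = 373.68 cm³.
Mass = 373.68 × 1.18 = 440.9424 g.
At $87.9/kg: 440.9424/1000 × 87.9 = $38.76.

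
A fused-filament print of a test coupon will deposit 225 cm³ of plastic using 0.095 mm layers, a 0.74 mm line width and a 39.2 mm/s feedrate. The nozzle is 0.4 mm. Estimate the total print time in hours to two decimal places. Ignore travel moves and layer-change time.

Line area = 0.095 × 0.74, so 0.0703 mm².
Toolpath length = 225 cm³ / 0.0703 mm² = 225000 / 0.0703 = 3200569 mm.
Print-move time = 3200569 / 39.2 = 81647.2 s.
In the requested units: 81647.2 s = 22.68 hours.

22.68 hours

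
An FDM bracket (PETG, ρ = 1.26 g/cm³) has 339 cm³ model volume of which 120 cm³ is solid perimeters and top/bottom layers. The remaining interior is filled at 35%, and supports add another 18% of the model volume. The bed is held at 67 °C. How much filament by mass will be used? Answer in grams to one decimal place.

324.7 g

Interior volume = 339 − 120, so 219 cm³.
Deposited infill = 0.35 × 219, so 76.65 cm³.
Support = 0.18 × 339, so 61.02 cm³.
Total extruded = 120 + 76.65 + 61.02 = 257.67 cm³.
Mass: 257.67 × 1.26 → 324.6642 g.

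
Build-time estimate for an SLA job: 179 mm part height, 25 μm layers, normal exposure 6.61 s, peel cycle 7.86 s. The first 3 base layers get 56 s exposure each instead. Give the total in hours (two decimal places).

Layers = ⌈179/0.025⌉ = 7160.
Base layers: 3 × (56 + 7.86) → 191.58 s.
Regular layers = 7157 × (6.61 + 7.86) = 103561.79 s.
Sum: 191.58 + 103561.79 = 103753.37 s → 28.82 hours.

28.82 hours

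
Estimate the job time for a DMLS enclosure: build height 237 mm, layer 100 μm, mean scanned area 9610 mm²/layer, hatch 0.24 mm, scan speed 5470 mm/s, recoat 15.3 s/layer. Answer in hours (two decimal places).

Layers = ⌈237/0.1⌉ = 2370.
Per-layer scan distance = 9610 / 0.24, so 40041.7 mm.
Scan time per layer = 40041.7 / 5470, so 7.3202 s.
Time per layer = 7.3202 + 15.3 = 22.6202 s.
Total: 2370 × 22.6202 s = 53609.874 s → 14.89 hours.

14.89 hours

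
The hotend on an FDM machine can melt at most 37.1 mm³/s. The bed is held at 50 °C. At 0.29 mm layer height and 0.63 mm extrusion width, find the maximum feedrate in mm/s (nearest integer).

Extrusion cross-section: 0.29 × 0.63 → 0.1827 mm².
v_max = Q/A = 37.1/0.1827 = 203.07 mm/s → 203 mm/s.

203 mm/s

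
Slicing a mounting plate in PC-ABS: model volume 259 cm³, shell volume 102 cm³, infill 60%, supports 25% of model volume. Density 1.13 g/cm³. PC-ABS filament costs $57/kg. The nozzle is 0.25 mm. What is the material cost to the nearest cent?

$16.81

Interior volume = 259 − 102 = 157 cm³.
Deposited infill: 0.60 × 157 → 94.2 cm³.
Support: 0.25 × 259 → 64.75 cm³.
Deposited volume = 102 + 94.2 + 64.75 = 260.95 cm³.
Mass = 260.95 × 1.13, so 294.8735 g.
At $57/kg: 294.8735/1000 × 57 = $16.81.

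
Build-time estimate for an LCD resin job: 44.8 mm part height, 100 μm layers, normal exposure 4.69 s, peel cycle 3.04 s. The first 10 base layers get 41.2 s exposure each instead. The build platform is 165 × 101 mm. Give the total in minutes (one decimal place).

Number of layers: 44.8 / 0.1 → 448 (rounded up).
Bottom layers = 10 × (41.2 + 3.04) = 442.4 s.
Remaining layers = 438 × (4.69 + 3.04) = 3385.74 s.
Total = 442.4 + 3385.74 = 3828.14 s = 63.8 minutes.

63.8 minutes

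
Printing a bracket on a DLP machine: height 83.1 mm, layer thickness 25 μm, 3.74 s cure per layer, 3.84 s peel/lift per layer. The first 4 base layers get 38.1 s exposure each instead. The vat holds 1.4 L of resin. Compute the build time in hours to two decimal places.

Number of layers: 83.1 / 0.025 → 3324 (rounded up).
Base layers: 4 × (38.1 + 3.84) → 167.76 s.
Remaining layers: 3320 × (3.74 + 3.84) → 25165.6 s.
Total = 167.76 + 25165.6 = 25333.36 s = 7.04 hours.

7.04 hours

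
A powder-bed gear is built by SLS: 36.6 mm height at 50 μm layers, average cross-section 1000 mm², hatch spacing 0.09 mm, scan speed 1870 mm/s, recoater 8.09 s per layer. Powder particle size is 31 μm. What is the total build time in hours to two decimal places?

2.85 hours

Number of layers: 36.6 / 0.05 → 732 (rounded up).
Scan path per layer = 1000 / 0.09, so 11111.1 mm.
Laser time per layer = 11111.1 / 1870 = 5.9418 s.
Layer cycle = 5.9418 + 8.09, so 14.0318 s.
Build time = 732 × 14.0318 = 10271.2776 s = 2.85 hours.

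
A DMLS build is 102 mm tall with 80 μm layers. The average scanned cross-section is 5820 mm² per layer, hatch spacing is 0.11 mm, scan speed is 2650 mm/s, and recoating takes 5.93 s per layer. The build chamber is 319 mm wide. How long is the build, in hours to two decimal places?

Number of layers: 102 / 0.08 → 1275 (rounded up).
Hatch length per layer: 5820 / 0.11 → 52909.1 mm.
Laser time per layer: 52909.1 / 2650 → 19.9657 s.
Layer cycle: 19.9657 + 5.93 → 25.8957 s.
Total: 1275 × 25.8957 s = 33017.0175 s → 9.17 hours.

9.17 hours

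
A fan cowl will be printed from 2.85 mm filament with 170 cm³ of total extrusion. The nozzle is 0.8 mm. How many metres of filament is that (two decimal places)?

A = π r² = π × 1.425² = 6.3794 mm².
Length = 170 cm³ / 6.3794 mm² = 170000 / 6.3794 = 26648.27 mm = 26.65 m.

26.65 m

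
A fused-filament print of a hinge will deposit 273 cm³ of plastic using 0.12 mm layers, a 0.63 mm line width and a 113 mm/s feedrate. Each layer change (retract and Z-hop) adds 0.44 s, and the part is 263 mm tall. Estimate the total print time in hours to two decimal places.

Bead cross-section = 0.12 × 0.63, so 0.0756 mm².
Path length: 273000 mm³ / 0.0756 mm² → 3611111.1 mm.
Extrusion time = 3611111.1 / 113, so 31956.7 s.
Layers = ⌈263/0.12⌉ = 2192.
Z-hop total = 2192 × 0.44, so 964.48 s.
Altogether 31956.7 + 964.48 = 32921.18 s, i.e. 9.14 hours.

9.14 hours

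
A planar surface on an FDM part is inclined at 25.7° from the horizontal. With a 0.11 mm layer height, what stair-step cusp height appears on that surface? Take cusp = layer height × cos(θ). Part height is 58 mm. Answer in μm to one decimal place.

99.1 μm

cos(25.7°) = 0.9011, so cusp = 0.11 × 0.9011 = 0.099121 mm → 99.1 μm.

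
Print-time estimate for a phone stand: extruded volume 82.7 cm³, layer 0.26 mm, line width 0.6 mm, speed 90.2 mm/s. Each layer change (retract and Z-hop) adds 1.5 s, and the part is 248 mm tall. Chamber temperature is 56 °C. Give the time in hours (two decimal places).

Line area: 0.26 × 0.6 → 0.156 mm².
Toolpath length = 82.7 cm³ / 0.156 mm² = 82700 / 0.156 = 530128.2 mm.
Time extruding = 530128.2 / 90.2 = 5877.3 s.
Layers = ⌈248/0.26⌉ = 954.
Layer-change overhead: 954 × 1.5 → 1431 s.
Total = 5877.3 + 1431 = 7308.3 s = 2.03 hours.

2.03 hours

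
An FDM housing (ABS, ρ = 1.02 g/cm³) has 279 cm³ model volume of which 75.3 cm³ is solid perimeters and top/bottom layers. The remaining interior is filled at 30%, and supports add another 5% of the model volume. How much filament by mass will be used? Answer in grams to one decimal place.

153.4 g

Infill region: 279 − 75.3 → 203.7 cm³.
Deposited infill = 0.30 × 203.7 = 61.11 cm³.
Support: 0.05 × 279 → 13.95 cm³.
Total extruded = 75.3 + 61.11 + 13.95, so 150.36 cm³.
Mass: 150.36 × 1.02 → 153.3672 g.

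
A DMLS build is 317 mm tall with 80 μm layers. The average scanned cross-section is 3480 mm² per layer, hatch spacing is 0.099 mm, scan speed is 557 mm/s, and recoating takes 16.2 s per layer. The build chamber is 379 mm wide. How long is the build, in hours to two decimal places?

87.31 hours

Layers = ⌈317/0.08⌉ = 3963.
Per-layer scan distance = 3480 / 0.099 = 35151.5 mm.
Per-layer scan time = 35151.5 / 557, so 63.1086 s.
Layer cycle: 63.1086 + 16.2 → 79.3086 s.
Total: 3963 × 79.3086 s = 314299.9818 s → 87.31 hours.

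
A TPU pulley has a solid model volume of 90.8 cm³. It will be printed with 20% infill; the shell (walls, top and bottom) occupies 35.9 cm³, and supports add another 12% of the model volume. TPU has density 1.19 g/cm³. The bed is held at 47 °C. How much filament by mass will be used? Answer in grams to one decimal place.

68.8 g

Volume inside the shell = 90.8 − 35.9, so 54.9 cm³.
Deposited infill = 0.20 × 54.9, so 10.98 cm³.
Support: 0.12 × 90.8 → 10.896 cm³.
Deposited volume: 35.9 + 10.98 + 10.896 → 57.776 cm³.
Mass = 57.776 × 1.19 = 68.75344 g.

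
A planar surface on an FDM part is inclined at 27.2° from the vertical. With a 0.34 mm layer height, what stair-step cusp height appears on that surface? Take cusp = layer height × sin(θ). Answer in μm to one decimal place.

155.4 μm

h_c = t·sin θ = 0.34 × 0.4571 = 0.155414 mm (155.4 μm).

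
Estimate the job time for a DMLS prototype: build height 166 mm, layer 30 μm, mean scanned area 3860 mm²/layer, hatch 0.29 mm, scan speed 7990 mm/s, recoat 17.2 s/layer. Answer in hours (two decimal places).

29.00 hours

Number of layers: 166 / 0.03 → 5534 (rounded up).
Hatch length per layer: 3860 / 0.29 → 13310.3 mm.
Scan time per layer = 13310.3 / 7990, so 1.6659 s.
Time per layer = 1.6659 + 17.2 = 18.8659 s.
5534 layers × 18.8659 s/layer = 104403.8906 s, i.e. 29.00 hours.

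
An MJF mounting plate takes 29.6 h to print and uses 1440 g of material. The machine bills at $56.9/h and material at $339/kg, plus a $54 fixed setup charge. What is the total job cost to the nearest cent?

$2226.40

Time charge: 56.9 × 29.6 → $1684.24.
Feedstock cost: 339 × 1440/1000 → $488.16.
Total = 1684.24 + 488.16 + 54 = $2226.40.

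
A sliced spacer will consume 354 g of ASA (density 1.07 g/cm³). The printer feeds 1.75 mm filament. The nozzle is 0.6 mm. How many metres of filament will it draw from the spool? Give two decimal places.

137.55 m

Extruded volume: 354/1.07 = 330.8411 cm³ (330841.1 mm³).
Filament cross-section = π × (1.75/2)² = 2.4053 mm².
L = V/A = 330841.1/2.4053 = 137546.71 mm → 137.55 m.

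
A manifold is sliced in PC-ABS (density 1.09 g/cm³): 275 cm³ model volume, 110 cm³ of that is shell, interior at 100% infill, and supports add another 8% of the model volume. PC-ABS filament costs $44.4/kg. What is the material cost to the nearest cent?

$14.37

Volume inside the shell = 275 − 110, so 165 cm³.
Deposited infill = 1.00 × 165 = 165 cm³.
Support = 0.08 × 275, so 22 cm³.
Deposited volume = 110 + 165 + 22 = 297 cm³.
Mass: 297 × 1.09 → 323.73 g.
At $44.4/kg: 323.73/1000 × 44.4 = $14.37.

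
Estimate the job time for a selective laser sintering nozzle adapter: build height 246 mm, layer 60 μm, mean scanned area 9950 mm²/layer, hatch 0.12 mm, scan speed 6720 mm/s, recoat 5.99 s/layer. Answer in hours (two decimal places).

Layer count = ceil(246 / 0.06) = 4100.
Hatch length per layer = 9950 / 0.12 = 82916.7 mm.
Scan time per layer = 82916.7 / 6720, so 12.3388 s.
Per-layer time = 12.3388 + 5.99, so 18.3288 s.
Build time = 4100 × 18.3288 = 75148.08 s = 20.87 hours.

20.87 hours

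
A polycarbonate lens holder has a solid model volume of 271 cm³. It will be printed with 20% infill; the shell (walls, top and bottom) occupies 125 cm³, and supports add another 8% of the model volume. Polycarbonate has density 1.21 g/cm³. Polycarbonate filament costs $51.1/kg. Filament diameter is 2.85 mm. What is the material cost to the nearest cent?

Infill region: 271 − 125 → 146 cm³.
Deposited infill = 0.20 × 146 = 29.2 cm³.
Support = 0.08 × 271, so 21.68 cm³.
Total extruded: 125 + 29.2 + 21.68 → 175.88 cm³.
Mass = 175.88 × 1.21, so 212.8148 g.
Cost = 212.8148 g / 1000 × $51.1/kg = $10.87.

$10.87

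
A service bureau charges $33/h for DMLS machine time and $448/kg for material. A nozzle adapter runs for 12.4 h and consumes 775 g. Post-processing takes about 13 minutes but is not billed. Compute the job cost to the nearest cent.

$756.40

Machine-time cost = 33 × 12.4 = $409.20.
Material charge = 448 × 775/1000, so $347.20.
Total = 409.20 + 347.20 = $756.40.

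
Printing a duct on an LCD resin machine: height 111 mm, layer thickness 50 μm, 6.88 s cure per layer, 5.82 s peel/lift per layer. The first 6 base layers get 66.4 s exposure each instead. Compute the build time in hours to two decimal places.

7.93 hours

Number of layers: 111 / 0.05 → 2220 (rounded up).
Bottom layers = 6 × (66.4 + 5.82), so 433.32 s.
Regular layers = 2214 × (6.88 + 5.82), so 28117.8 s.
Sum: 433.32 + 28117.8 = 28551.12 s → 7.93 hours.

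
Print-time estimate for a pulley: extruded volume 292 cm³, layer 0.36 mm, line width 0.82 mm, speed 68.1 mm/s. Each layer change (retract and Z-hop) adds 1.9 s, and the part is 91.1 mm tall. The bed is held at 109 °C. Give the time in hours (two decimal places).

Line area: 0.36 × 0.82 → 0.2952 mm².
Path length: 292000 mm³ / 0.2952 mm² → 989159.9 mm.
Extrusion time: 989159.9 / 68.1 → 14525.1 s.
Number of layers: 91.1 / 0.36 → 254 (rounded up).
Layer-change overhead = 254 × 1.9, so 482.6 s.
Total = 14525.1 + 482.6 = 15007.7 s = 4.17 hours.

4.17 hours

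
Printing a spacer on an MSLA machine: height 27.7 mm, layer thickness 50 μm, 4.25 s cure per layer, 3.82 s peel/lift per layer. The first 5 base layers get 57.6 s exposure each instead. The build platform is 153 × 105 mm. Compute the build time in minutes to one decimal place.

79.0 minutes

Number of layers: 27.7 / 0.05 → 554 (rounded up).
Bottom layers: 5 × (57.6 + 3.82) → 307.1 s.
Normal layers: 549 × (4.25 + 3.82) → 4430.43 s.
Sum: 307.1 + 4430.43 = 4737.53 s → 79.0 minutes.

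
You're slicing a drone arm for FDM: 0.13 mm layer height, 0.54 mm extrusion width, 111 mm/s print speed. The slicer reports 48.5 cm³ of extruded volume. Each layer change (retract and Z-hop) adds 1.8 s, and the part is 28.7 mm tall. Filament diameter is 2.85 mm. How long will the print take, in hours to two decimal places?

Bead cross-section = 0.13 × 0.54 = 0.0702 mm².
Path length: 48500 mm³ / 0.0702 mm² → 690883.2 mm.
Extrusion time = 690883.2 / 111 = 6224.2 s.
Number of layers: 28.7 / 0.13 → 221 (rounded up).
Z-hop total = 221 × 1.8, so 397.8 s.
Altogether 6224.2 + 397.8 = 6622 s, i.e. 1.84 hours.

1.84 hours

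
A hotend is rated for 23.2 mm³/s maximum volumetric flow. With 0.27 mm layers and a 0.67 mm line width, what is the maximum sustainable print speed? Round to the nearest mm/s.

128 mm/s

Extrusion cross-section = 0.27 × 0.67, so 0.1809 mm².
v_max = Q/A = 23.2/0.1809 = 128.25 mm/s → 128 mm/s.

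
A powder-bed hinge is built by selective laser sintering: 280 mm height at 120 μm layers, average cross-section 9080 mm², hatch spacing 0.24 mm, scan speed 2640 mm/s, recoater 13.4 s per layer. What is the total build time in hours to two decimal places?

Layers = ⌈280/0.12⌉ = 2334.
Per-layer scan distance = 9080 / 0.24 = 37833.3 mm.
Laser time per layer: 37833.3 / 2640 → 14.3308 s.
Per-layer time: 14.3308 + 13.4 → 27.7308 s.
2334 layers × 27.7308 s/layer = 64723.6872 s, i.e. 17.98 hours.

17.98 hours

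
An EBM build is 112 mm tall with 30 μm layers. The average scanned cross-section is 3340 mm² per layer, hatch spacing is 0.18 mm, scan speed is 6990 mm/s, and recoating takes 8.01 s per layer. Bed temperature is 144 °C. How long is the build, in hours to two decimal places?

Layer count = ceil(112 / 0.03) = 3734.
Hatch length per layer: 3340 / 0.18 → 18555.6 mm.
Per-layer scan time: 18555.6 / 6990 → 2.6546 s.
Layer cycle = 2.6546 + 8.01 = 10.6646 s.
3734 layers × 10.6646 s/layer = 39821.6164 s, i.e. 11.06 hours.

11.06 hours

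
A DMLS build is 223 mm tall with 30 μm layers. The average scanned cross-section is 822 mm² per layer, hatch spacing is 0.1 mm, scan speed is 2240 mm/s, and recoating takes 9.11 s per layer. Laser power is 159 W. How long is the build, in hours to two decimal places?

Layers = ⌈223/0.03⌉ = 7434.
Hatch length per layer = 822 / 0.1, so 8220 mm.
Per-layer scan time: 8220 / 2240 → 3.6696 s.
Per-layer time = 3.6696 + 9.11 = 12.7796 s.
7434 layers × 12.7796 s/layer = 95003.5464 s, i.e. 26.39 hours.

26.39 hours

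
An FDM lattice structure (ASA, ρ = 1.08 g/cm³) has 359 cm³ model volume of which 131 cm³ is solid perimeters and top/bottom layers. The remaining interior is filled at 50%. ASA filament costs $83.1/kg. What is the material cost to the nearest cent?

$21.99

Infill region = 359 − 131 = 228 cm³.
Deposited infill = 0.50 × 228 = 114 cm³.
Total extruded = 131 + 114 = 245 cm³.
Mass = 245 × 1.08 = 264.6 g.
Cost = 264.6 g / 1000 × $83.1/kg = $21.99.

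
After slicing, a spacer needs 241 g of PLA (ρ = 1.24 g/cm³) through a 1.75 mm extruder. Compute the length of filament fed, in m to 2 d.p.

Extruded volume: 241/1.24 = 194.3548 cm³ (194354.8 mm³).
Filament cross-section = π × (1.75/2)² = 2.4053 mm².
L = V/A = 194354.8/2.4053 = 80802.73 mm → 80.80 m.

80.80 m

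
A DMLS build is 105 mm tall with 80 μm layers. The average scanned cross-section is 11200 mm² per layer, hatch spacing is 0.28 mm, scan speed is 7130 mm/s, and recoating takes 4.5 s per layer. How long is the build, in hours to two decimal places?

3.69 hours

Layer count = ceil(105 / 0.08) = 1313.
Scan path per layer = 11200 / 0.28 = 40000 mm.
Per-layer scan time = 40000 / 7130, so 5.6101 s.
Time per layer = 5.6101 + 4.5, so 10.1101 s.
Build time = 1313 × 10.1101 = 13274.5613 s = 3.69 hours.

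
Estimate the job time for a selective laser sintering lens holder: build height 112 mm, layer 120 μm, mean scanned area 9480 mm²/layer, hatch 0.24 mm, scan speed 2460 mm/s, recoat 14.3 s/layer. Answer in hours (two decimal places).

7.88 hours

Number of layers: 112 / 0.12 → 934 (rounded up).
Scan path per layer: 9480 / 0.24 → 39500 mm.
Per-layer scan time = 39500 / 2460, so 16.0569 s.
Time per layer: 16.0569 + 14.3 → 30.3569 s.
934 layers × 30.3569 s/layer = 28353.3446 s, i.e. 7.88 hours.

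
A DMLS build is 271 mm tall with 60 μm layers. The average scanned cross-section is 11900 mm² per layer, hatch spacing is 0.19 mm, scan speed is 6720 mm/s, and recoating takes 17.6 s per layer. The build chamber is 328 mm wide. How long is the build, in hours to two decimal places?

33.78 hours

Layer count = ceil(271 / 0.06) = 4517.
Hatch length per layer = 11900 / 0.19 = 62631.6 mm.
Scan time per layer: 62631.6 / 6720 → 9.3202 s.
Time per layer = 9.3202 + 17.6 = 26.9202 s.
Total: 4517 × 26.9202 s = 121598.5434 s → 33.78 hours.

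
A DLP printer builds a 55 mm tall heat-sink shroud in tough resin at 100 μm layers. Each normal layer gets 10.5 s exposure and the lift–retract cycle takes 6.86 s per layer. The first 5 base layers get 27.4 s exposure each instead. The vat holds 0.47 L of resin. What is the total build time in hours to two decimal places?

Layer count = ceil(55 / 0.1) = 550.
Bottom layers = 5 × (27.4 + 6.86), so 171.3 s.
Remaining layers: 545 × (10.5 + 6.86) → 9461.2 s.
Sum: 171.3 + 9461.2 = 9632.5 s → 2.68 hours.

2.68 hours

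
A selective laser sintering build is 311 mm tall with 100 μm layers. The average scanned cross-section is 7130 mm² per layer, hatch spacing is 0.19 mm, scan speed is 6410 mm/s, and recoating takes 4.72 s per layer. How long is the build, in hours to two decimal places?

Layers = ⌈311/0.1⌉ = 3110.
Per-layer scan distance: 7130 / 0.19 → 37526.3 mm.
Scan time per layer = 37526.3 / 6410, so 5.8543 s.
Time per layer: 5.8543 + 4.72 → 10.5743 s.
3110 layers × 10.5743 s/layer = 32886.073 s, i.e. 9.14 hours.

9.14 hours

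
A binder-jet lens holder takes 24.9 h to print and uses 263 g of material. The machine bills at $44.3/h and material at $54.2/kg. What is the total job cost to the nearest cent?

$1117.32

Machine cost = 44.3 × 24.9 = $1103.07.
Material charge = 54.2 × 263/1000 = $14.2546.
Total = 1103.07 + 14.2546 = 1117.3246 ≈ $1117.32.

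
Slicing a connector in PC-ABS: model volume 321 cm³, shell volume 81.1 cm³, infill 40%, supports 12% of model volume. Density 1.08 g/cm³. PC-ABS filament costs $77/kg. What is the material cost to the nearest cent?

$17.93

Infill region: 321 − 81.1 → 239.9 cm³.
Infill volume: 0.40 × 239.9 → 95.96 cm³.
Support = 0.12 × 321, so 38.52 cm³.
Total extruded = 81.1 + 95.96 + 38.52 = 215.58 cm³.
Mass = 215.58 × 1.08, so 232.8264 g.
At $77/kg: 232.8264/1000 × 77 = $17.93.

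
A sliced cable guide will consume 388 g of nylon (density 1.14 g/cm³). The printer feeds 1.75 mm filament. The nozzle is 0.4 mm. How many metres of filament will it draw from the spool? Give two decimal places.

Extruded volume: 388/1.14 = 340.3509 cm³ (340350.9 mm³).
A = π r² = π × 0.875² = 2.4053 mm².
Length = 340350.9 / 2.4053 = 141500.39 mm = 141.50 m.

141.50 m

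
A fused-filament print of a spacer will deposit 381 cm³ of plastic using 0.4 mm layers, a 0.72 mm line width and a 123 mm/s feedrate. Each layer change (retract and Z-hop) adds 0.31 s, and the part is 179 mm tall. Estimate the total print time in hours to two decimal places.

3.03 hours

Bead cross-section: 0.4 × 0.72 → 0.288 mm².
Path length: 381000 mm³ / 0.288 mm² → 1322916.7 mm.
Print-move time = 1322916.7 / 123, so 10755.4 s.
Number of layers: 179 / 0.4 → 448 (rounded up).
Z-hop total = 448 × 0.31, so 138.88 s.
Altogether 10755.4 + 138.88 = 10894.28 s, i.e. 3.03 hours.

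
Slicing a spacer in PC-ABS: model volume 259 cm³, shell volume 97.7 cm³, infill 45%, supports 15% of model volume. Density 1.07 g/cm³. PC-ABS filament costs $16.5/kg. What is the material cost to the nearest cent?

Volume inside the shell = 259 − 97.7, so 161.3 cm³.
Deposited infill = 0.45 × 161.3, so 72.585 cm³.
Support = 0.15 × 259, so 38.85 cm³.
Deposited volume = 97.7 + 72.585 + 38.85, so 209.135 cm³.
Mass = 209.135 × 1.07 = 223.77445 g.
At $16.5/kg: 223.77445/1000 × 16.5 = $3.69.

$3.69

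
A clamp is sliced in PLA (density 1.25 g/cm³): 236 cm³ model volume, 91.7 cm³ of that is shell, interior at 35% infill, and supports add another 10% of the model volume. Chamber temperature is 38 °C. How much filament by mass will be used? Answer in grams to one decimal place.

Infill region = 236 − 91.7, so 144.3 cm³.
Infill volume: 0.35 × 144.3 → 50.505 cm³.
Support: 0.10 × 236 → 23.6 cm³.
Total extruded = 91.7 + 50.505 + 23.6, so 165.805 cm³.
Mass = 165.805 × 1.25 = 207.25625 g.

207.3 g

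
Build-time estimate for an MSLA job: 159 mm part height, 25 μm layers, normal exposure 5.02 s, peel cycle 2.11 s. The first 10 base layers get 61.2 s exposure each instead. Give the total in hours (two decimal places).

12.75 hours

Number of layers: 159 / 0.025 → 6360 (rounded up).
Bottom layers = 10 × (61.2 + 2.11), so 633.1 s.
Normal layers = 6350 × (5.02 + 2.11), so 45275.5 s.
Total = 633.1 + 45275.5 = 45908.6 s = 12.75 hours.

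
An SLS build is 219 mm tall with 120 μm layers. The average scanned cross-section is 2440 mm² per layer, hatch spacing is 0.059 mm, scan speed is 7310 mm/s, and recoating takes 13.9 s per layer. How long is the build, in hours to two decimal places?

Layers = ⌈219/0.12⌉ = 1825.
Per-layer scan distance = 2440 / 0.059, so 41355.9 mm.
Per-layer scan time: 41355.9 / 7310 → 5.6574 s.
Time per layer = 5.6574 + 13.9, so 19.5574 s.
Total: 1825 × 19.5574 s = 35692.255 s → 9.91 hours.

9.91 hours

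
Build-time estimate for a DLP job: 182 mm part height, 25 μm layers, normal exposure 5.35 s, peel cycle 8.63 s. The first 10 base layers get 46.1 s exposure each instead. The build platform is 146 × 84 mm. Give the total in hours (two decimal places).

28.38 hours

Layer count = ceil(182 / 0.025) = 7280.
Base layers: 10 × (46.1 + 8.63) → 547.3 s.
Normal layers = 7270 × (5.35 + 8.63) = 101634.6 s.
Sum: 547.3 + 101634.6 = 102181.9 s → 28.38 hours.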